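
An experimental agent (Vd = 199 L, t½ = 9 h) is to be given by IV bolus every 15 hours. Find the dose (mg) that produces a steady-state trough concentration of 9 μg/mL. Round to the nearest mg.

3895 mg

τ/t½ = 15/9 ≈ 1.6667, so f = (1/2)^(15/9) ≈ 0.314980.
Cmin,ss = (D/Vd)·f/(1−f), so D = Cmin,ss·Vd·(1−f)/f.
D = 9 × 199 × (1−f)/f ≈ 9 × 199 × 2.17480 ≈ 3895.07 mg.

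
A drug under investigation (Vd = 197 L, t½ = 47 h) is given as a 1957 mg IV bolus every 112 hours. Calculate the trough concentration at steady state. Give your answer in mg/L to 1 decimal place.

2.4 mg/L

Over one 112-h interval, 112/47 ≈ 2.383 half-lives elapse, leaving f ≈ 0.1917 of each dose.
At steady state, accumulation factor R = 1/(1 − e^(−kτ)) ≈ 1.2372.
Single-dose peak C₀ = D/Vd = 1957/197 ≈ 9.934 mg/L.
Cmax,ss = C₀/(1 − f) ≈ 9.934/0.8083 ≈ 12.290 mg/L.
One interval later, Cmin,ss = Cmax,ss·e^(−kτ) ≈ 12.290 × 0.1917 ≈ 2.356 mg/L.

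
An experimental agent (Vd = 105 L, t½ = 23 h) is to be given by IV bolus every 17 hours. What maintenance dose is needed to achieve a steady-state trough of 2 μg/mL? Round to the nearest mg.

141 mg

τ/t½ = 17/23 ≈ 0.73913, so f = (1/2)^(17/23) ≈ 0.599100.
Cmin,ss = (D/Vd)·f/(1−f), so D = Cmin,ss·Vd·(1−f)/f.
D = 2 × 105 × (1−f)/f ≈ 2 × 105 × 0.66917 ≈ 140.53 mg.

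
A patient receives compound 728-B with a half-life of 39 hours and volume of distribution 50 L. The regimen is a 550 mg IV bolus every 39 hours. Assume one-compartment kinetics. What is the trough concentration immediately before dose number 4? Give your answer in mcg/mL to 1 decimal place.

9.6 mcg/mL

f = (1/2)^(τ/t½) = (1/2)^(39/39) ≈ 0.5000.
C₀ = D/Vd = 550/50 ≈ 11.000 mcg/mL.
Before the 4th dose, 3 doses have been given. Superposition: Cmin = C₀·(f + f² + … + f^3).
≈ 11.000 × (0.5000 + 0.2500 + 0.1250) ≈ 11.000 × 0.8750 ≈ 9.625 mcg/mL.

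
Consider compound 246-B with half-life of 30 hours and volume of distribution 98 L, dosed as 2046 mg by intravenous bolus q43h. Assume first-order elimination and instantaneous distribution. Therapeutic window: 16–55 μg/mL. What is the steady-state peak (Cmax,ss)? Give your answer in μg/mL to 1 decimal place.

33.2 μg/mL

τ/t½ = 43/30 ≈ 1.4333, so fraction remaining f = (1/2)^(43/30) ≈ 0.3703.
At steady state, accumulation factor R = 1/(1 − e^(−kτ)) ≈ 1.5881.
Each bolus raises the concentration by D/Vd = 2046/98 ≈ 20.878 μg/mL.
Steady-state peak Cmax,ss = C₀·R ≈ 20.878 × 1.5881 ≈ 33.156 μg/mL.
Peak 33.2 μg/mL vs MTC 55 μg/mL: below toxic threshold.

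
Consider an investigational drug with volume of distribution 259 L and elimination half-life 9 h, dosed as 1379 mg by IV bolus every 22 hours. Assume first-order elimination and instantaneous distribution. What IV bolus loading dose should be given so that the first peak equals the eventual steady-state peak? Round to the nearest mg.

1689 mg

f = (1/2)^(22/9) ≈ 0.183717; accumulation ratio R = 1/(1−f) ≈ 1.22507.
Loading dose to hit Cmax,ss on first dose: D_load = D_maint·R ≈ 1379 × 1.22507 ≈ 1689.37 mg.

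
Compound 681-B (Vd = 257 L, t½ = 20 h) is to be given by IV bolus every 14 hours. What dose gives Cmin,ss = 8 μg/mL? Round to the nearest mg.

τ/t½ = 14/20 ≈ 0.7, so f = (1/2)^(14/20) ≈ 0.615572.
Cmin,ss = (D/Vd)·f/(1−f), so D = Cmin,ss·Vd·(1−f)/f.
D = 8 × 257 × (1−f)/f ≈ 8 × 257 × 0.62451 ≈ 1283.99 mg.

1284 mg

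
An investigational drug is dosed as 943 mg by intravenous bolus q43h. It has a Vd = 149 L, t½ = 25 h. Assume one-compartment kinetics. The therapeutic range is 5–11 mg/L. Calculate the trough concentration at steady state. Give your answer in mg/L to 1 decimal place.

k = ln2/t½ = ln2/25 ≈ 0.027726 h⁻¹; fraction remaining f = e^(−kτ) = e^(−0.027726×43) ≈ 0.3035.
Single-dose peak C₀ = D/Vd = 943/149 ≈ 6.329 mg/L.
Steady-state trough Cmin,ss = C₀·f/(1−f) ≈ 6.329 × 0.3035/0.6965 ≈ 2.758 mg/L.
Trough 2.8 mg/L vs MEC 5 mg/L: subtherapeutic.

2.8 mg/L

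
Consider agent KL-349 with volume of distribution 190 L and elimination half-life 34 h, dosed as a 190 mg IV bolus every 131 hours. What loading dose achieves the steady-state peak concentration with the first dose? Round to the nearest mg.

f = (1/2)^(131/34) ≈ 0.069207; accumulation ratio R = 1/(1−f) ≈ 1.07435.
Loading dose to hit Cmax,ss on first dose: D_load = D_maint·R ≈ 190 × 1.07435 ≈ 204.13 mg.

204 mg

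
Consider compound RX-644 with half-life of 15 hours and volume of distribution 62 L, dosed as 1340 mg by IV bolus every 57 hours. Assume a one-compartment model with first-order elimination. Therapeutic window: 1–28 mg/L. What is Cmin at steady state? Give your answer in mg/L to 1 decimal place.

k = ln2/t½ = ln2/15 ≈ 0.046210 h⁻¹; fraction remaining f = e^(−kτ) = e^(−0.046210×57) ≈ 0.0718.
Accumulation ratio R = 1/(1 − f) ≈ 1/0.9282 ≈ 1.0774.
Each bolus raises the concentration by D/Vd = 1340/62 ≈ 21.613 mg/L.
Steady-state peak Cmax,ss = C₀·R ≈ 21.613 × 1.0774 ≈ 23.286 mg/L.
Steady-state trough Cmin,ss = Cmax,ss·f ≈ 23.286 × 0.0718 ≈ 1.672 mg/L.
Trough 1.7 mg/L vs MEC 1 mg/L: adequate.

1.7 mg/L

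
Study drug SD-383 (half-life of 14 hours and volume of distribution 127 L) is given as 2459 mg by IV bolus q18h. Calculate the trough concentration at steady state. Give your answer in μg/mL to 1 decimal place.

τ/t½ = 18/14 ≈ 1.2857, so fraction remaining f = (1/2)^(18/14) ≈ 0.4102.
Single-dose peak C₀ = D/Vd = 2459/127 ≈ 19.362 μg/mL.
Steady-state trough Cmin,ss = C₀·f/(1−f) ≈ 19.362 × 0.4102/0.5898 ≈ 13.466 μg/mL.

13.5 μg/mL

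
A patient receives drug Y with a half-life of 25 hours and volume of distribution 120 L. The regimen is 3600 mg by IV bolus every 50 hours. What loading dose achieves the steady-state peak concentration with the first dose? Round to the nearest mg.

4800 mg

f = (1/2)^(50/25) ≈ 0.250000; accumulation ratio R = 1/(1−f) ≈ 1.33333.
Loading dose to hit Cmax,ss on first dose: D_load = D_maint·R ≈ 3600 × 1.33333 ≈ 4799.99 mg.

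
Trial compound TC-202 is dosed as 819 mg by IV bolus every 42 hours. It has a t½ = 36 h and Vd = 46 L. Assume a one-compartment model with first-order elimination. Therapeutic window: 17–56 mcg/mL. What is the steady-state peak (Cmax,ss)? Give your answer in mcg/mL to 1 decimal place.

32.1 mcg/mL

Over one 42-h interval, 42/36 ≈ 1.1667 half-lives elapse, leaving f ≈ 0.4454 of each dose.
At steady state, accumulation factor R = 1/(1 − e^(−kτ)) ≈ 1.8031.
Single-dose peak C₀ = D/Vd = 819/46 ≈ 17.804 mcg/mL.
Cmax,ss = C₀/(1 − f) ≈ 17.804/0.5546 ≈ 32.102 mcg/mL.
Peak 32.1 mcg/mL vs MTC 56 mcg/mL: below toxic threshold.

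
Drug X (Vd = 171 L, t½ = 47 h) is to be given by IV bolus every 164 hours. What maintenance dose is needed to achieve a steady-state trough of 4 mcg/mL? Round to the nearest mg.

τ/t½ = 164/47 ≈ 3.4894, so f = (1/2)^(164/47) ≈ 0.089043.
Cmin,ss = (D/Vd)·f/(1−f), so D = Cmin,ss·Vd·(1−f)/f.
D = 4 × 171 × (1−f)/f ≈ 4 × 171 × 10.23053 ≈ 6997.68 mg.

6998 mg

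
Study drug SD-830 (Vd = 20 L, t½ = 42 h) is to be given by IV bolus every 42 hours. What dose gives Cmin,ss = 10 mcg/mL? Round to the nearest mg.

τ/t½ = 42/42 ≈ 1, so f = (1/2)^(42/42) ≈ 0.500000.
Cmin,ss = (D/Vd)·f/(1−f), so D = Cmin,ss·Vd·(1−f)/f.
D = 10 × 20 × (1−f)/f ≈ 10 × 20 × 1.00000 ≈ 200.00 mg.

200 mg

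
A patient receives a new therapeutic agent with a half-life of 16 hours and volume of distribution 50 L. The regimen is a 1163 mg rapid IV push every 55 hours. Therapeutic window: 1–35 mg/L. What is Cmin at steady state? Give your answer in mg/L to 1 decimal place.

k = ln2/t½ = ln2/16 ≈ 0.043322 h⁻¹; fraction remaining f = e^(−kτ) = e^(−0.043322×55) ≈ 0.0923.
Accumulation ratio R = 1/(1 − f) ≈ 1/0.9077 ≈ 1.1017.
Single-dose peak C₀ = D/Vd = 1163/50 ≈ 23.260 mg/L.
Cmax,ss = C₀/(1 − f) ≈ 23.260/0.9077 ≈ 25.625 mg/L.
One interval later, Cmin,ss = Cmax,ss·e^(−kτ) ≈ 25.625 × 0.0923 ≈ 2.365 mg/L.
Trough 2.4 mg/L vs MEC 1 mg/L: adequate.

2.4 mg/L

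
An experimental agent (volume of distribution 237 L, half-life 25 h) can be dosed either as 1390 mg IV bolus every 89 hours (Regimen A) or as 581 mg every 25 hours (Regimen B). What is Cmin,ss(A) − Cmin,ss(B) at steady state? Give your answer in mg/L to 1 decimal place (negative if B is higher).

-1.9 mg/L

Regimen A: f = (1/2)^(89/25) ≈ 0.0848; Cmin,ss = (1390/237)·f/(1−f) ≈ 0.543 mg/L.
Regimen B: f = (1/2)^(25/25) ≈ 0.5000; Cmin,ss = (581/237)·f/(1−f) ≈ 2.451 mg/L.
Difference ≈ 0.543 − 2.451 ≈ -1.908 mg/L.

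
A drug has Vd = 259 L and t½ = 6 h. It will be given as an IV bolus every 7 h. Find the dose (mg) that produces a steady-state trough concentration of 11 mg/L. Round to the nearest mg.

τ/t½ = 7/6 ≈ 1.1667, so f = (1/2)^(7/6) ≈ 0.445449.
Cmin,ss = (D/Vd)·f/(1−f), so D = Cmin,ss·Vd·(1−f)/f.
D = 11 × 259 × (1−f)/f ≈ 11 × 259 × 1.24493 ≈ 3546.81 mg.

3547 mg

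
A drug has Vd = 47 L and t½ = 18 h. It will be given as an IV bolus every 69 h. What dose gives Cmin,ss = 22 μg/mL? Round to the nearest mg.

τ/t½ = 69/18 ≈ 3.8333, so f = (1/2)^(69/18) ≈ 0.070154.
Cmin,ss = (D/Vd)·f/(1−f), so D = Cmin,ss·Vd·(1−f)/f.
D = 22 × 47 × (1−f)/f ≈ 22 × 47 × 13.25435 ≈ 13705.00 mg.

13705 mg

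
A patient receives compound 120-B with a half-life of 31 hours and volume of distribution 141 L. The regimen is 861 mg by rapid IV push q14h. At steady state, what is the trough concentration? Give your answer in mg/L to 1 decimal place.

16.6 mg/L

τ/t½ = 14/31 ≈ 0.45161, so fraction remaining f = (1/2)^(14/31) ≈ 0.7312.
Each bolus raises the concentration by D/Vd = 861/141 ≈ 6.106 mg/L.
Steady-state trough Cmin,ss = C₀·f/(1−f) ≈ 6.106 × 0.7312/0.2688 ≈ 16.610 mg/L.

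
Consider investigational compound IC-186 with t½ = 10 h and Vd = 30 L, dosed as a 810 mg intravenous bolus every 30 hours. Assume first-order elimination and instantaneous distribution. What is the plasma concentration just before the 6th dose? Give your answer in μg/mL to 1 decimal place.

f = (1/2)^(τ/t½) = (1/2)^(30/10) ≈ 0.1250.
C₀ = D/Vd = 810/30 ≈ 27.000 μg/mL.
Before the 6th dose, 5 doses have been given. Superposition: Cmin = C₀·(f + f² + … + f^5).
≈ 27.000 × (0.1250 + 0.0156 + 0.0020 + 0.0002 + 0.0000) ≈ 27.000 × 0.1428 ≈ 3.856 μg/mL.

3.9 μg/mL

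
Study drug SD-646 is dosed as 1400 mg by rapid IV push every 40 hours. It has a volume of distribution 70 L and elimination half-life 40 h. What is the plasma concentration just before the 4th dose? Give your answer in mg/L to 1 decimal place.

f = (1/2)^(τ/t½) = (1/2)^(40/40) ≈ 0.5000.
C₀ = D/Vd = 1400/70 ≈ 20.000 mg/L.
Before the 4th dose, 3 doses have been given. Superposition: Cmin = C₀·(f + f² + … + f^3).
≈ 20.000 × (0.5000 + 0.2500 + 0.1250) ≈ 20.000 × 0.8750 ≈ 17.500 mg/L.

17.5 mg/L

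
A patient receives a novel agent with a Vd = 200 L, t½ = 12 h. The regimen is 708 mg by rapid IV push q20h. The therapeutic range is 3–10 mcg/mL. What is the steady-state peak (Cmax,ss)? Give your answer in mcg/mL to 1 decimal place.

5.2 mcg/mL

τ/t½ = 20/12 ≈ 1.6667, so fraction remaining f = (1/2)^(20/12) ≈ 0.3150.
Accumulation ratio R = 1/(1 − f) ≈ 1/0.6850 ≈ 1.4599.
Single-dose peak C₀ = D/Vd = 708/200 ≈ 3.540 mcg/mL.
Cmax,ss = C₀/(1 − f) ≈ 3.540/0.6850 ≈ 5.168 mcg/mL.
Peak 5.2 mcg/mL vs MTC 10 mcg/mL: below toxic threshold.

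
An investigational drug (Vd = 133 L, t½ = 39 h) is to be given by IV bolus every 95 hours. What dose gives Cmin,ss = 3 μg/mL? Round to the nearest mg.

1760 mg

τ/t½ = 95/39 ≈ 2.4359, so f = (1/2)^(95/39) ≈ 0.184808.
Cmin,ss = (D/Vd)·f/(1−f), so D = Cmin,ss·Vd·(1−f)/f.
D = 3 × 133 × (1−f)/f ≈ 3 × 133 × 4.41102 ≈ 1760.00 mg.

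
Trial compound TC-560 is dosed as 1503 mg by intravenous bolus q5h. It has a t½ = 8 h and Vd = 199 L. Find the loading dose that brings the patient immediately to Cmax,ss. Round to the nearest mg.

f = (1/2)^(5/8) ≈ 0.648420; accumulation ratio R = 1/(1−f) ≈ 2.84430.
Loading dose to hit Cmax,ss on first dose: D_load = D_maint·R ≈ 1503 × 2.84430 ≈ 4274.98 mg.

4275 mg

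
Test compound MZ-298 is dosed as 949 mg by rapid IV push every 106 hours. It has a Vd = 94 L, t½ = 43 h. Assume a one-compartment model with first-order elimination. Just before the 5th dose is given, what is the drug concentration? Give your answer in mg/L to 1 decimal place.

f = (1/2)^(τ/t½) = (1/2)^(106/43) ≈ 0.1811.
C₀ = D/Vd = 949/94 ≈ 10.096 mg/L.
Before the 5th dose, 4 doses have been given. Superposition: Cmin = C₀·(f + f² + … + f^4).
≈ 10.096 × (0.1811 + 0.0328 + 0.0059 + 0.0011) ≈ 10.096 × 0.2209 ≈ 2.230 mg/L.

2.2 mg/L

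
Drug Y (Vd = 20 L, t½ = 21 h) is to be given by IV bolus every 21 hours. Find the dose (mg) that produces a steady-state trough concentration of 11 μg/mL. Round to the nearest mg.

τ/t½ = 21/21 ≈ 1, so f = (1/2)^(21/21) ≈ 0.500000.
Cmin,ss = (D/Vd)·f/(1−f), so D = Cmin,ss·Vd·(1−f)/f.
D = 11 × 20 × (1−f)/f ≈ 11 × 20 × 1.00000 ≈ 220.00 mg.

220 mg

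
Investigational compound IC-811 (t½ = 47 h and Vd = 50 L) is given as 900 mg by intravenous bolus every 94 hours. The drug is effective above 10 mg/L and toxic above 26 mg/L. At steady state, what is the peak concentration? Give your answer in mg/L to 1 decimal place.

24.0 mg/L

The dosing interval is 2 half-lives, so f = 2^(−2) = 0.25.
Accumulation ratio R = 1/(1 − f) = 1/0.75 = 4/3.
Single-dose peak C₀ = D/Vd = 900/50 = 18 mg/L.
Steady-state peak Cmax,ss = C₀·R = 18 × 4/3 ≈ 24.000 mg/L.
Peak 24.0 mg/L vs MTC 26 mg/L: below toxic threshold.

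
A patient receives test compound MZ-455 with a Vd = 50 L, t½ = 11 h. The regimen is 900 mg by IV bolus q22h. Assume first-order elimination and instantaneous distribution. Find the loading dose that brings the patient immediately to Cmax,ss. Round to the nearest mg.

1200 mg

f = (1/2)^(22/11) ≈ 0.250000; accumulation ratio R = 1/(1−f) ≈ 1.33333.
Loading dose to hit Cmax,ss on first dose: D_load = D_maint·R ≈ 900 × 1.33333 ≈ 1200.00 mg.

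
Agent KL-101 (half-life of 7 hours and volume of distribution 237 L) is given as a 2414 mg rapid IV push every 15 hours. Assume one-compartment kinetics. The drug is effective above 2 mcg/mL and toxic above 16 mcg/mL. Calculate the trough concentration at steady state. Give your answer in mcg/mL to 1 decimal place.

τ/t½ = 15/7 ≈ 2.1429, so fraction remaining f = (1/2)^(15/7) ≈ 0.2264.
At steady state, accumulation factor R = 1/(1 − e^(−kτ)) ≈ 1.2927.
Each bolus raises the concentration by D/Vd = 2414/237 ≈ 10.186 mcg/mL.
Steady-state peak Cmax,ss = C₀·R ≈ 10.186 × 1.2927 ≈ 13.167 mcg/mL.
One interval later, Cmin,ss = Cmax,ss·e^(−kτ) ≈ 13.167 × 0.2264 ≈ 2.981 mcg/mL.
Trough 3.0 mcg/mL vs MEC 2 mcg/mL: adequate.

3.0 mcg/mL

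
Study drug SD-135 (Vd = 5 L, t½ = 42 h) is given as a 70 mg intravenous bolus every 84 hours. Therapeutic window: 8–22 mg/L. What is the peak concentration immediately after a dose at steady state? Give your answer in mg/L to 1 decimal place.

18.7 mg/L

τ = 84 h = 2 half-lives, so f = (1/2)^2 = 0.25.
At steady state, R = 1/(1 − 0.25) = 4/3.
Single-dose peak C₀ = D/Vd = 70/5 = 14 mg/L.
Steady-state peak Cmax,ss = C₀·R = 14 × 4/3 ≈ 18.667 mg/L.
Peak 18.7 mg/L vs MTC 22 mg/L: below toxic threshold.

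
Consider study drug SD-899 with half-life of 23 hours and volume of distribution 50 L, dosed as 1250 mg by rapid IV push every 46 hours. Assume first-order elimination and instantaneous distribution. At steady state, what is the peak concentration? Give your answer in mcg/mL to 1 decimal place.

τ = 46 h = 2 half-lives, so f = (1/2)^2 = 0.25.
Accumulation ratio R = 1/(1 − f) = 1/0.75 = 4/3.
Single-dose peak C₀ = D/Vd = 1250/50 = 25 mcg/mL.
Steady-state peak Cmax,ss = C₀·R = 25 × 4/3 ≈ 33.333 mcg/mL.

33.3 mcg/mL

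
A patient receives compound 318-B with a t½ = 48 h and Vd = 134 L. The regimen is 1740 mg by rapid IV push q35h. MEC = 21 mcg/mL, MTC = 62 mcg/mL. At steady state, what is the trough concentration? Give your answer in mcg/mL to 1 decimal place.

19.7 mcg/mL

τ/t½ = 35/48 ≈ 0.72917, so fraction remaining f = (1/2)^(35/48) ≈ 0.6033.
Each bolus raises the concentration by D/Vd = 1740/134 ≈ 12.985 mcg/mL.
Steady-state trough Cmin,ss = C₀·f/(1−f) ≈ 12.985 × 0.6033/0.3967 ≈ 19.748 mcg/mL.
Trough 19.7 mcg/mL vs MEC 21 mcg/mL: subtherapeutic.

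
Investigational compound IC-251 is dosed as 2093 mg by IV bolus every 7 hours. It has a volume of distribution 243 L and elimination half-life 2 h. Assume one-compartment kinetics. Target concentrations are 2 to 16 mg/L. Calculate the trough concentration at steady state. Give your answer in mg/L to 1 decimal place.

Over one 7-h interval, 7/2 ≈ 3.5 half-lives elapse, leaving f ≈ 0.0884 of each dose.
At steady state, accumulation factor R = 1/(1 − e^(−kτ)) ≈ 1.0970.
Each bolus raises the concentration by D/Vd = 2093/243 ≈ 8.613 mg/L.
Cmax,ss = C₀/(1 − f) ≈ 8.613/0.9116 ≈ 9.448 mg/L.
Steady-state trough Cmin,ss = Cmax,ss·f ≈ 9.448 × 0.0884 ≈ 0.835 mg/L.
Trough 0.8 mg/L vs MEC 2 mg/L: subtherapeutic.

0.8 mg/L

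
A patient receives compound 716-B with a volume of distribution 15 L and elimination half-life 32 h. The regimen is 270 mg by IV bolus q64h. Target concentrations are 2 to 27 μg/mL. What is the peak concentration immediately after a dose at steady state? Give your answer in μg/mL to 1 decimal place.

τ = 64 h = 2 half-lives, so f = (1/2)^2 = 0.25.
Accumulation ratio R = 1/(1 − f) = 1/0.75 = 4/3.
Single-dose peak C₀ = D/Vd = 270/15 = 18 μg/mL.
Steady-state peak Cmax,ss = C₀·R = 18 × 4/3 ≈ 24.000 μg/mL.
Peak 24.0 μg/mL vs MTC 27 μg/mL: below toxic threshold.

24.0 μg/mL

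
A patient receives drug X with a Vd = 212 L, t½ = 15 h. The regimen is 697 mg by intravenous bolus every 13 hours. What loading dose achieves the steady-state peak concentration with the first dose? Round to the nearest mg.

1543 mg

f = (1/2)^(13/15) ≈ 0.548412; accumulation ratio R = 1/(1−f) ≈ 2.21441.
Loading dose to hit Cmax,ss on first dose: D_load = D_maint·R ≈ 697 × 2.21441 ≈ 1543.44 mg.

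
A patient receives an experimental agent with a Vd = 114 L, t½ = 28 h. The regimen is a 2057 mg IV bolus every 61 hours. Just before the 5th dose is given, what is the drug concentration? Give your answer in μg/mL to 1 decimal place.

5.1 μg/mL

f = (1/2)^(τ/t½) = (1/2)^(61/28) ≈ 0.2209.
C₀ = D/Vd = 2057/114 ≈ 18.044 μg/mL.
Before the 5th dose, 4 doses have been given. Superposition: Cmin = C₀·(f + f² + … + f^4).
≈ 18.044 × (0.2209 + 0.0488 + 0.0108 + 0.0024) ≈ 18.044 × 0.2829 ≈ 5.105 μg/mL.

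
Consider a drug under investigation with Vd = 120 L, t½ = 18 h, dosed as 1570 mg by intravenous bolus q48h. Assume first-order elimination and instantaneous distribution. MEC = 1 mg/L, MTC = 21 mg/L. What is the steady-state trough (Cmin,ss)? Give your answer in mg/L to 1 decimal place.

2.4 mg/L

τ/t½ = 48/18 ≈ 2.6667, so fraction remaining f = (1/2)^(48/18) ≈ 0.1575.
Each bolus raises the concentration by D/Vd = 1570/120 ≈ 13.083 mg/L.
Steady-state trough Cmin,ss = C₀·f/(1−f) ≈ 13.083 × 0.1575/0.8425 ≈ 2.446 mg/L.
Trough 2.4 mg/L vs MEC 1 mg/L: adequate.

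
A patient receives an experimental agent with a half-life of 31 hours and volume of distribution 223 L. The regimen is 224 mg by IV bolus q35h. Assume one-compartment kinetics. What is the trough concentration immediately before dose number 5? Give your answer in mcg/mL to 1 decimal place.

0.8 mcg/mL

f = (1/2)^(τ/t½) = (1/2)^(35/31) ≈ 0.4572.
C₀ = D/Vd = 224/223 ≈ 1.004 mcg/mL.
Before the 5th dose, 4 doses have been given. Superposition: Cmin = C₀·(f + f² + … + f^4).
≈ 1.004 × (0.4572 + 0.2090 + 0.0956 + 0.0437) ≈ 1.004 × 0.8055 ≈ 0.809 mcg/mL.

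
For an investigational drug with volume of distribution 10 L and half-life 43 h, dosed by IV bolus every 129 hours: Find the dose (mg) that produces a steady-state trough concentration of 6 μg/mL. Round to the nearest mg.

τ/t½ = 129/43 ≈ 3, so f = (1/2)^(129/43) ≈ 0.125000.
Cmin,ss = (D/Vd)·f/(1−f), so D = Cmin,ss·Vd·(1−f)/f.
D = 6 × 10 × (1−f)/f ≈ 6 × 10 × 7.00000 ≈ 420.00 mg.

420 mg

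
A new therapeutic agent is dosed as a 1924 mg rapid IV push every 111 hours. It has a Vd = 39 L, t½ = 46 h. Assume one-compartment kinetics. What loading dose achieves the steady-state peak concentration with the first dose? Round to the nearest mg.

2369 mg

f = (1/2)^(111/46) ≈ 0.187759; accumulation ratio R = 1/(1−f) ≈ 1.23116.
Loading dose to hit Cmax,ss on first dose: D_load = D_maint·R ≈ 1924 × 1.23116 ≈ 2368.75 mg.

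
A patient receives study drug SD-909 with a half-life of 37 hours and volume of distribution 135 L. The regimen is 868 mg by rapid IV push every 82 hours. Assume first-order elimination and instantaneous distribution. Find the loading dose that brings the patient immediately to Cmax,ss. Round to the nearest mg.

f = (1/2)^(82/37) ≈ 0.215205; accumulation ratio R = 1/(1−f) ≈ 1.27422.
Loading dose to hit Cmax,ss on first dose: D_load = D_maint·R ≈ 868 × 1.27422 ≈ 1106.02 mg.

1106 mg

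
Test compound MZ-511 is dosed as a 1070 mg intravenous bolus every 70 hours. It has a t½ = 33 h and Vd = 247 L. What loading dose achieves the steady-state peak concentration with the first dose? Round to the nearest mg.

f = (1/2)^(70/33) ≈ 0.229854; accumulation ratio R = 1/(1−f) ≈ 1.29846.
Loading dose to hit Cmax,ss on first dose: D_load = D_maint·R ≈ 1070 × 1.29846 ≈ 1389.35 mg.

1389 mg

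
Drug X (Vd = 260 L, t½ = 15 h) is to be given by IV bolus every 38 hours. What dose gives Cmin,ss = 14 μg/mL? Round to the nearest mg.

17432 mg

τ/t½ = 38/15 ≈ 2.5333, so f = (1/2)^(38/15) ≈ 0.172739.
Cmin,ss = (D/Vd)·f/(1−f), so D = Cmin,ss·Vd·(1−f)/f.
D = 14 × 260 × (1−f)/f ≈ 14 × 260 × 4.78908 ≈ 17432.25 mg.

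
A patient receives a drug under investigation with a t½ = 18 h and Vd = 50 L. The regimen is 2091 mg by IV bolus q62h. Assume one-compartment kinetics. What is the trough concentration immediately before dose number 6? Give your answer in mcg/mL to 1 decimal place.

f = (1/2)^(τ/t½) = (1/2)^(62/18) ≈ 0.0919.
C₀ = D/Vd = 2091/50 ≈ 41.820 mcg/mL.
Before the 6th dose, 5 doses have been given. Superposition: Cmin = C₀·(f + f² + … + f^5).
≈ 41.820 × (0.0919 + 0.0084 + 0.0008 + 0.0001 + 0.0000) ≈ 41.820 × 0.1012 ≈ 4.232 mcg/mL.

4.2 mcg/mL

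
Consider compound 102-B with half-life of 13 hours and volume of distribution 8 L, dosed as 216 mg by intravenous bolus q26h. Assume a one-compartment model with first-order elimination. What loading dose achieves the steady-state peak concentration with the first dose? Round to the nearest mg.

288 mg

f = (1/2)^(26/13) ≈ 0.250000; accumulation ratio R = 1/(1−f) ≈ 1.33333.
Loading dose to hit Cmax,ss on first dose: D_load = D_maint·R ≈ 216 × 1.33333 ≈ 288.00 mg.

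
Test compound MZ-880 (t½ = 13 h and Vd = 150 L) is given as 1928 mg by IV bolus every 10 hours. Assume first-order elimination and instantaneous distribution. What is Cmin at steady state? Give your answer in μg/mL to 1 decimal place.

18.2 μg/mL

k = ln2/t½ = ln2/13 ≈ 0.053319 h⁻¹; fraction remaining f = e^(−kτ) = e^(−0.053319×10) ≈ 0.5867.
Single-dose peak C₀ = D/Vd = 1928/150 ≈ 12.853 μg/mL.
Steady-state trough Cmin,ss = C₀·f/(1−f) ≈ 12.853 × 0.5867/0.4133 ≈ 18.245 μg/mL.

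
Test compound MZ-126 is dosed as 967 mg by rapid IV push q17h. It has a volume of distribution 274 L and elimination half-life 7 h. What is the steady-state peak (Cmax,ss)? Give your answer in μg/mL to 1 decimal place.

4.3 μg/mL

τ/t½ = 17/7 ≈ 2.4286, so fraction remaining f = (1/2)^(17/7) ≈ 0.1857.
Accumulation ratio R = 1/(1 − f) ≈ 1/0.8143 ≈ 1.2280.
Single-dose peak C₀ = D/Vd = 967/274 ≈ 3.529 μg/mL.
Steady-state peak Cmax,ss = C₀·R ≈ 3.529 × 1.2280 ≈ 4.334 μg/mL.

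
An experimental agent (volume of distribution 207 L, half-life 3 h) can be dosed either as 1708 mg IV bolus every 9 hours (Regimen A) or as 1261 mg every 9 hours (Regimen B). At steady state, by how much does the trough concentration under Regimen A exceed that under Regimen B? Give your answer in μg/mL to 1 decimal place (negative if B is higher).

Regimen A: f = (1/2)^(9/3) ≈ 0.1250; Cmin,ss = (1708/207)·f/(1−f) ≈ 1.179 μg/mL.
Regimen B: f = (1/2)^(9/3) ≈ 0.1250; Cmin,ss = (1261/207)·f/(1−f) ≈ 0.870 μg/mL.
Difference ≈ 1.179 − 0.870 ≈ 0.309 μg/mL.

0.3 μg/mL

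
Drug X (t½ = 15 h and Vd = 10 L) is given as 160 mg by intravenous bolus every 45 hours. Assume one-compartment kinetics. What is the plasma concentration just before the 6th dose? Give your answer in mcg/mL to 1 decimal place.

f = (1/2)^(τ/t½) = (1/2)^(45/15) ≈ 0.1250.
C₀ = D/Vd = 160/10 ≈ 16.000 mcg/mL.
Before the 6th dose, 5 doses have been given. Superposition: Cmin = C₀·(f + f² + … + f^5).
≈ 16.000 × (0.1250 + 0.0156 + 0.0020 + 0.0002 + 0.0000) ≈ 16.000 × 0.1428 ≈ 2.285 mcg/mL.

2.3 mcg/mL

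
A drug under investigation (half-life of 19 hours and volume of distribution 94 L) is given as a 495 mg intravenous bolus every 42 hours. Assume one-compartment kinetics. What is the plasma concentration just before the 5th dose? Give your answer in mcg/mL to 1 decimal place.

f = (1/2)^(τ/t½) = (1/2)^(42/19) ≈ 0.2161.
C₀ = D/Vd = 495/94 ≈ 5.266 mcg/mL.
Before the 5th dose, 4 doses have been given. Superposition: Cmin = C₀·(f + f² + … + f^4).
≈ 5.266 × (0.2161 + 0.0467 + 0.0101 + 0.0022) ≈ 5.266 × 0.2751 ≈ 1.449 mcg/mL.

1.4 mcg/mL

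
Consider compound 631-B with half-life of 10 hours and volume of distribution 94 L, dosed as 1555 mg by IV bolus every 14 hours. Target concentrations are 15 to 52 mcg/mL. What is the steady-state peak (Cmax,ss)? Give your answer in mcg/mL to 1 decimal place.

26.6 mcg/mL

k = ln2/t½ = ln2/10 ≈ 0.069315 h⁻¹; fraction remaining f = e^(−kτ) = e^(−0.069315×14) ≈ 0.3789.
Accumulation ratio R = 1/(1 − f) ≈ 1/0.6211 ≈ 1.6100.
Each bolus raises the concentration by D/Vd = 1555/94 ≈ 16.543 mcg/mL.
Cmax,ss = C₀/(1 − f) ≈ 16.543/0.6211 ≈ 26.635 mcg/mL.
Peak 26.6 mcg/mL vs MTC 52 mcg/mL: below toxic threshold.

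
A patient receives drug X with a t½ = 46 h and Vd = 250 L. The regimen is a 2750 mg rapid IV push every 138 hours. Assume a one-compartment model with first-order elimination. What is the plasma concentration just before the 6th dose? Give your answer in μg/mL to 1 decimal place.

f = (1/2)^(τ/t½) = (1/2)^(138/46) ≈ 0.1250.
C₀ = D/Vd = 2750/250 ≈ 11.000 μg/mL.
Before the 6th dose, 5 doses have been given. Superposition: Cmin = C₀·(f + f² + … + f^5).
≈ 11.000 × (0.1250 + 0.0156 + 0.0020 + 0.0002 + 0.0000) ≈ 11.000 × 0.1428 ≈ 1.571 μg/mL.

1.6 μg/mL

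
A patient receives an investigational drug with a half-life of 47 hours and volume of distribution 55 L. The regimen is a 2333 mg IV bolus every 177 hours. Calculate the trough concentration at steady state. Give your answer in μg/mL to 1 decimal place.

k = ln2/t½ = ln2/47 ≈ 0.014748 h⁻¹; fraction remaining f = e^(−kτ) = e^(−0.014748×177) ≈ 0.0735.
Single-dose peak C₀ = D/Vd = 2333/55 ≈ 42.418 μg/mL.
Steady-state trough Cmin,ss = C₀·f/(1−f) ≈ 42.418 × 0.0735/0.9265 ≈ 3.365 μg/mL.

3.4 μg/mL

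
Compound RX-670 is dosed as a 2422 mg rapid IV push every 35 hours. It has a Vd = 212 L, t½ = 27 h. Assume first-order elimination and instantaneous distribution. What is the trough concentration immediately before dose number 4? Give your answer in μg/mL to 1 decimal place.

7.3 μg/mL

f = (1/2)^(τ/t½) = (1/2)^(35/27) ≈ 0.4072.
C₀ = D/Vd = 2422/212 ≈ 11.425 μg/mL.
Before the 4th dose, 3 doses have been given. Superposition: Cmin = C₀·(f + f² + … + f^3).
≈ 11.425 × (0.4072 + 0.1658 + 0.0675) ≈ 11.425 × 0.6405 ≈ 7.318 μg/mL.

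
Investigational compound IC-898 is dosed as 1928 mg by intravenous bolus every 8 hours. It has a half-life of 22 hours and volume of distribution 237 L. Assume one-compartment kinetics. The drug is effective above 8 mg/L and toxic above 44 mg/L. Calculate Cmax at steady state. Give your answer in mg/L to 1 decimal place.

Over one 8-h interval, 8/22 ≈ 0.36364 half-lives elapse, leaving f ≈ 0.7772 of each dose.
Accumulation ratio R = 1/(1 − f) ≈ 1/0.2228 ≈ 4.4883.
Single-dose peak C₀ = D/Vd = 1928/237 ≈ 8.135 mg/L.
Cmax,ss = C₀/(1 − f) ≈ 8.135/0.2228 ≈ 36.513 mg/L.
Peak 36.5 mg/L vs MTC 44 mg/L: below toxic threshold.

36.5 mg/L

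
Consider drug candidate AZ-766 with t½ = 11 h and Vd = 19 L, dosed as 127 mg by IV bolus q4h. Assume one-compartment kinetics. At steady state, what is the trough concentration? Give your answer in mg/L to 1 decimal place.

23.3 mg/L

k = ln2/t½ = ln2/11 ≈ 0.063013 h⁻¹; fraction remaining f = e^(−kτ) = e^(−0.063013×4) ≈ 0.7772.
At steady state, accumulation factor R = 1/(1 − e^(−kτ)) ≈ 4.4883.
Each bolus raises the concentration by D/Vd = 127/19 ≈ 6.684 mg/L.
Cmax,ss = C₀/(1 − f) ≈ 6.684/0.2228 ≈ 30.000 mg/L.
One interval later, Cmin,ss = Cmax,ss·e^(−kτ) ≈ 30.000 × 0.7772 ≈ 23.316 mg/L.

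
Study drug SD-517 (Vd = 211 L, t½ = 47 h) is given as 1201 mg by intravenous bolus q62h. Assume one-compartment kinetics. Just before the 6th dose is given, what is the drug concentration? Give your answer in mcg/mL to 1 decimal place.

f = (1/2)^(τ/t½) = (1/2)^(62/47) ≈ 0.4008.
C₀ = D/Vd = 1201/211 ≈ 5.692 mcg/mL.
Before the 6th dose, 5 doses have been given. Superposition: Cmin = C₀·(f + f² + … + f^5).
≈ 5.692 × (0.4008 + 0.1606 + 0.0644 + 0.0258 + 0.0103) ≈ 5.692 × 0.6619 ≈ 3.768 mcg/mL.

3.8 mcg/mL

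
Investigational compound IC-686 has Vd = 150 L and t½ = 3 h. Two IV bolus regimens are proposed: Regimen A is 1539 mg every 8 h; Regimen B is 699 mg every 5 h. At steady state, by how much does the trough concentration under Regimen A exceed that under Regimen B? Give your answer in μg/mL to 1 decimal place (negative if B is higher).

Regimen A: f = (1/2)^(8/3) ≈ 0.1575; Cmin,ss = (1539/150)·f/(1−f) ≈ 1.918 μg/mL.
Regimen B: f = (1/2)^(5/3) ≈ 0.3150; Cmin,ss = (699/150)·f/(1−f) ≈ 2.143 μg/mL.
Difference ≈ 1.918 − 2.143 ≈ -0.225 μg/mL.

-0.2 μg/mL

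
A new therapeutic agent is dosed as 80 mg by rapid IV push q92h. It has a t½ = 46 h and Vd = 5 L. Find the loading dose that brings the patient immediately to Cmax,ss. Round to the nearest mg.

107 mg

f = (1/2)^(92/46) ≈ 0.250000; accumulation ratio R = 1/(1−f) ≈ 1.33333.
Loading dose to hit Cmax,ss on first dose: D_load = D_maint·R ≈ 80 × 1.33333 ≈ 106.67 mg.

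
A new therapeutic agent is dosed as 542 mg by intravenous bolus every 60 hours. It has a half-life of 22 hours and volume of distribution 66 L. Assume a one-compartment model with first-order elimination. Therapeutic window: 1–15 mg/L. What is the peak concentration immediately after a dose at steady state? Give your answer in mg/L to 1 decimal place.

9.7 mg/L

k = ln2/t½ = ln2/22 ≈ 0.031507 h⁻¹; fraction remaining f = e^(−kτ) = e^(−0.031507×60) ≈ 0.1510.
Accumulation ratio R = 1/(1 − f) ≈ 1/0.8490 ≈ 1.1779.
Single-dose peak C₀ = D/Vd = 542/66 ≈ 8.212 mg/L.
Steady-state peak Cmax,ss = C₀·R ≈ 8.212 × 1.1779 ≈ 9.673 mg/L.
Peak 9.7 mg/L vs MTC 15 mg/L: below toxic threshold.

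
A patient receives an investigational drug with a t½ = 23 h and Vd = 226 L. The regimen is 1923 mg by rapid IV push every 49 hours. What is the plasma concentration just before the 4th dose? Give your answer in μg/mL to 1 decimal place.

2.5 μg/mL

f = (1/2)^(τ/t½) = (1/2)^(49/23) ≈ 0.2284.
C₀ = D/Vd = 1923/226 ≈ 8.509 μg/mL.
Before the 4th dose, 3 doses have been given. Superposition: Cmin = C₀·(f + f² + … + f^3).
≈ 8.509 × (0.2284 + 0.0522 + 0.0119) ≈ 8.509 × 0.2925 ≈ 2.489 μg/mL.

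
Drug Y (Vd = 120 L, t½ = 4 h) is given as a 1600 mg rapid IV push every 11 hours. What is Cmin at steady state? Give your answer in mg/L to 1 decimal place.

Over one 11-h interval, 11/4 ≈ 2.75 half-lives elapse, leaving f ≈ 0.1487 of each dose.
Each bolus raises the concentration by D/Vd = 1600/120 ≈ 13.333 mg/L.
Steady-state trough Cmin,ss = C₀·f/(1−f) ≈ 13.333 × 0.1487/0.8513 ≈ 2.329 mg/L.

2.3 mg/L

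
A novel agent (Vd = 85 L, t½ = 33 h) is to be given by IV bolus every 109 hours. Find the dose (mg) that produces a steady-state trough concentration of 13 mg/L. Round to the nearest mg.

τ/t½ = 109/33 ≈ 3.303, so f = (1/2)^(109/33) ≈ 0.101319.
Cmin,ss = (D/Vd)·f/(1−f), so D = Cmin,ss·Vd·(1−f)/f.
D = 13 × 85 × (1−f)/f ≈ 13 × 85 × 8.86982 ≈ 9801.15 mg.

9801 mg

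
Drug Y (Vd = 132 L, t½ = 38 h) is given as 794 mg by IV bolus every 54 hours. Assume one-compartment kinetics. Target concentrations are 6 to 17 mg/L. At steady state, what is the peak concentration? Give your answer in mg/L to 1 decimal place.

k = ln2/t½ = ln2/38 ≈ 0.018241 h⁻¹; fraction remaining f = e^(−kτ) = e^(−0.018241×54) ≈ 0.3734.
At steady state, accumulation factor R = 1/(1 − e^(−kτ)) ≈ 1.5959.
Single-dose peak C₀ = D/Vd = 794/132 ≈ 6.015 mg/L.
Cmax,ss = C₀/(1 − f) ≈ 6.015/0.6266 ≈ 9.599 mg/L.
Peak 9.6 mg/L vs MTC 17 mg/L: below toxic threshold.

9.6 mg/L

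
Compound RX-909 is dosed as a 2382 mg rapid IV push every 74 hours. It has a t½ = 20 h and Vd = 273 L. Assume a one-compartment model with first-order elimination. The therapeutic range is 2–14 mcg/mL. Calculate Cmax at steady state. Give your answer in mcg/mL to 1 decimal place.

9.5 mcg/mL

τ/t½ = 74/20 ≈ 3.7, so fraction remaining f = (1/2)^(74/20) ≈ 0.0769.
Accumulation ratio R = 1/(1 − f) ≈ 1/0.9231 ≈ 1.0833.
Single-dose peak C₀ = D/Vd = 2382/273 ≈ 8.725 mcg/mL.
Cmax,ss = C₀/(1 − f) ≈ 8.725/0.9231 ≈ 9.452 mcg/mL.
Peak 9.5 mcg/mL vs MTC 14 mcg/mL: below toxic threshold.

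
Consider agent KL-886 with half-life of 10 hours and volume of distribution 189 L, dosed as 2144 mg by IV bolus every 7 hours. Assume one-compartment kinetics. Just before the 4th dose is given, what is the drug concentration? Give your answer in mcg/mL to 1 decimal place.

13.9 mcg/mL

f = (1/2)^(τ/t½) = (1/2)^(7/10) ≈ 0.6156.
C₀ = D/Vd = 2144/189 ≈ 11.344 mcg/mL.
Before the 4th dose, 3 doses have been given. Superposition: Cmin = C₀·(f + f² + … + f^3).
≈ 11.344 × (0.6156 + 0.3790 + 0.2333) ≈ 11.344 × 1.2279 ≈ 13.929 mcg/mL.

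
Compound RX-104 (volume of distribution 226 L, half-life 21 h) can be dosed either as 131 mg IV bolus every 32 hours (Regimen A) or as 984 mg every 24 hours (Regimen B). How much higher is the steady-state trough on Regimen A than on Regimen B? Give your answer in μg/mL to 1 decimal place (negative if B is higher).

Regimen A: f = (1/2)^(32/21) ≈ 0.3478; Cmin,ss = (131/226)·f/(1−f) ≈ 0.309 μg/mL.
Regimen B: f = (1/2)^(24/21) ≈ 0.4529; Cmin,ss = (984/226)·f/(1−f) ≈ 3.604 μg/mL.
Difference ≈ 0.309 − 3.604 ≈ -3.295 μg/mL.

-3.3 μg/mL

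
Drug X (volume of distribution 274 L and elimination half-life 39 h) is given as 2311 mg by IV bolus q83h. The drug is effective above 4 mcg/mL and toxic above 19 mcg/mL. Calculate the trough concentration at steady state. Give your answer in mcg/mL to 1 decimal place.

Over one 83-h interval, 83/39 ≈ 2.1282 half-lives elapse, leaving f ≈ 0.2287 of each dose.
Each bolus raises the concentration by D/Vd = 2311/274 ≈ 8.434 mcg/mL.
Steady-state trough Cmin,ss = C₀·f/(1−f) ≈ 8.434 × 0.2287/0.7713 ≈ 2.501 mcg/mL.
Trough 2.5 mcg/mL vs MEC 4 mcg/mL: subtherapeutic.

2.5 mcg/mL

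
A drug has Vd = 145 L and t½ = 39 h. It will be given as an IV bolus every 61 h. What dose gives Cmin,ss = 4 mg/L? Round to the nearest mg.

1135 mg

τ/t½ = 61/39 ≈ 1.5641, so f = (1/2)^(61/39) ≈ 0.338188.
Cmin,ss = (D/Vd)·f/(1−f), so D = Cmin,ss·Vd·(1−f)/f.
D = 4 × 145 × (1−f)/f ≈ 4 × 145 × 1.95694 ≈ 1135.03 mg.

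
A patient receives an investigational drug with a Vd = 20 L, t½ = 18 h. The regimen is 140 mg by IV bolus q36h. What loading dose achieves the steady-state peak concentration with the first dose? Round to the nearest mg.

187 mg

f = (1/2)^(36/18) ≈ 0.250000; accumulation ratio R = 1/(1−f) ≈ 1.33333.
Loading dose to hit Cmax,ss on first dose: D_load = D_maint·R ≈ 140 × 1.33333 ≈ 186.67 mg.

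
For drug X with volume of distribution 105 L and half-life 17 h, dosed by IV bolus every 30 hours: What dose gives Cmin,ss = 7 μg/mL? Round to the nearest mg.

1763 mg

τ/t½ = 30/17 ≈ 1.7647, so f = (1/2)^(30/17) ≈ 0.294287.
Cmin,ss = (D/Vd)·f/(1−f), so D = Cmin,ss·Vd·(1−f)/f.
D = 7 × 105 × (1−f)/f ≈ 7 × 105 × 2.39804 ≈ 1762.56 mg.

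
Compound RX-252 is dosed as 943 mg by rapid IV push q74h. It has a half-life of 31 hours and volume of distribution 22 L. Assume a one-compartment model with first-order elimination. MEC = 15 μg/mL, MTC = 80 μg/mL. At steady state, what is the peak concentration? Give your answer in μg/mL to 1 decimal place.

Over one 74-h interval, 74/31 ≈ 2.3871 half-lives elapse, leaving f ≈ 0.1912 of each dose.
At steady state, accumulation factor R = 1/(1 − e^(−kτ)) ≈ 1.2364.
Single-dose peak C₀ = D/Vd = 943/22 ≈ 42.864 μg/mL.
Steady-state peak Cmax,ss = C₀·R ≈ 42.864 × 1.2364 ≈ 52.997 μg/mL.
Peak 53.0 μg/mL vs MTC 80 μg/mL: below toxic threshold.

53.0 μg/mL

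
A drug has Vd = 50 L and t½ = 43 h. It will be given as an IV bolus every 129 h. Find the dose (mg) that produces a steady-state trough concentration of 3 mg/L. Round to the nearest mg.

τ/t½ = 129/43 ≈ 3, so f = (1/2)^(129/43) ≈ 0.125000.
Cmin,ss = (D/Vd)·f/(1−f), so D = Cmin,ss·Vd·(1−f)/f.
D = 3 × 50 × (1−f)/f ≈ 3 × 50 × 7.00000 ≈ 1050.00 mg.

1050 mg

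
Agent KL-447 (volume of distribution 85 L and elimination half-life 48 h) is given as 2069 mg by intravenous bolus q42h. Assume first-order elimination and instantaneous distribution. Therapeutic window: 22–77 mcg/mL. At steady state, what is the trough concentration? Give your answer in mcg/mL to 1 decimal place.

Over one 42-h interval, 42/48 ≈ 0.875 half-lives elapse, leaving f ≈ 0.5453 of each dose.
Single-dose peak C₀ = D/Vd = 2069/85 ≈ 24.341 mcg/mL.
Steady-state trough Cmin,ss = C₀·f/(1−f) ≈ 24.341 × 0.5453/0.4547 ≈ 29.191 mcg/mL.
Trough 29.2 mcg/mL vs MEC 22 mcg/mL: adequate.

29.2 mcg/mL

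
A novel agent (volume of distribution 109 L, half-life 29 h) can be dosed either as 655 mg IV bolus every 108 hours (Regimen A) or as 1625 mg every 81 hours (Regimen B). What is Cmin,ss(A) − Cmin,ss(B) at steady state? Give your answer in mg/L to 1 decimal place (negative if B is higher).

-2.0 mg/L

Regimen A: f = (1/2)^(108/29) ≈ 0.0757; Cmin,ss = (655/109)·f/(1−f) ≈ 0.492 mg/L.
Regimen B: f = (1/2)^(81/29) ≈ 0.1443; Cmin,ss = (1625/109)·f/(1−f) ≈ 2.514 mg/L.
Difference ≈ 0.492 − 2.514 ≈ -2.022 mg/L.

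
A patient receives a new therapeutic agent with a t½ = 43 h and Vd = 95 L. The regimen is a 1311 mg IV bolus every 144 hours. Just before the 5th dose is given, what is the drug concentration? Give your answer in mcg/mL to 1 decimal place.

f = (1/2)^(τ/t½) = (1/2)^(144/43) ≈ 0.0982.
C₀ = D/Vd = 1311/95 ≈ 13.800 mcg/mL.
Before the 5th dose, 4 doses have been given. Superposition: Cmin = C₀·(f + f² + … + f^4).
≈ 13.800 × (0.0982 + 0.0096 + 0.0009 + 0.0001) ≈ 13.800 × 0.1088 ≈ 1.501 mcg/mL.

1.5 mcg/mL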